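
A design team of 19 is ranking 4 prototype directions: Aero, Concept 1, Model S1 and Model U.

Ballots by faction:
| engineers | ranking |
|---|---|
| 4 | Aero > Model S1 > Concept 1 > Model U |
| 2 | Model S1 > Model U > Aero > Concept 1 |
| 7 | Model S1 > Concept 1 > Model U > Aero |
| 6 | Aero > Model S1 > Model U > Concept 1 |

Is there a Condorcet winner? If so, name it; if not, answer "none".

Aero

Head-to-head results (19 engineers):
Aero vs Concept 1: Aero is ranked higher on 4+2+6 = 12 ballots, Concept 1 on 7. Aero wins 12–7.
Aero vs Model S1: Aero preferred on 4+6 = 10 ballots; Aero wins 10–9.
Aero vs Model U: Aero is ranked higher on 4+6 = 10 ballots, Model U on 9. Aero wins 10–9.
Concept 1 vs Model S1: Concept 1 is ranked higher on 0 ballots, Model S1 on 19. Model S1 wins 19–0.
Concept 1 vs Model U: 11 to 8, Concept 1.
Model S1 vs Model U: 19 to 0, Model S1.
Aero beats each of Concept 1, Model S1, Model U — Aero is the Condorcet winner.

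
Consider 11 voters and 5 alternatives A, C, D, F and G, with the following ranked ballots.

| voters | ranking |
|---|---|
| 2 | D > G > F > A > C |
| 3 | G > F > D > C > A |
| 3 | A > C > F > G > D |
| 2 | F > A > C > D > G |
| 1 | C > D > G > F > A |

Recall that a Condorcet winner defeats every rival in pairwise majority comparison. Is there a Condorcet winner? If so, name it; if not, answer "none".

none

Pairwise majorities:
A vs C: A, 7–4.
A vs D: D, 6–5.
A vs F: F wins 8–3.
A vs G: G, 6–5.
C vs D: C, 6–5.
C vs F: F wins 7–4.
C vs G: C wins 6–5.
D–F: F 8–3.
D vs G: G wins 6–5.
F vs G: G wins 6–5.
Every alternative loses at least once (A loses to D; C loses to A; D loses to C; F loses to G; G loses to C). The majority relation contains the cycle A > C > D > A, so there is no Condorcet winner.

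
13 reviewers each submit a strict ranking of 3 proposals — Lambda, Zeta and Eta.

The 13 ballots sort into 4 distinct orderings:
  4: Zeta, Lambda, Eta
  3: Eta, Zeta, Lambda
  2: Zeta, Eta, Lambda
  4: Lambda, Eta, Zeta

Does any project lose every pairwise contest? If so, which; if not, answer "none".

Head-to-head results (13 reviewers):
Lambda vs Zeta: Lambda preferred on 4 ballots; Zeta wins 9–4.
Lambda vs Eta: 4+4 = 8 for Lambda, 5 for Eta — Lambda by 8–5.
Zeta vs Eta: Eta wins 7–6.
Each project has at least one pairwise win (Lambda beats Eta; Zeta beats Lambda; Eta beats Zeta) — no Condorcet loser.

none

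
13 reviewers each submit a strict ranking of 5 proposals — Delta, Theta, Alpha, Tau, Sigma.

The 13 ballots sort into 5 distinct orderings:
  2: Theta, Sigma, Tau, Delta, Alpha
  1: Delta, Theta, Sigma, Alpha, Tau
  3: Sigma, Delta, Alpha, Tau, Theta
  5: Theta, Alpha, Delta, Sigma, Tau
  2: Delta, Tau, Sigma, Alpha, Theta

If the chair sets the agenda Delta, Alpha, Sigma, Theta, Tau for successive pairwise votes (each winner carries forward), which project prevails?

Theta

Round 1: Delta vs Alpha — 8–5, Delta advances.
Round 2: Delta vs Sigma — 8–5, Delta advances.
Round 3: Delta vs Theta — 6–7, Theta advances.
Round 4: Theta vs Tau — 8–5, Theta advances.
Theta survives the agenda.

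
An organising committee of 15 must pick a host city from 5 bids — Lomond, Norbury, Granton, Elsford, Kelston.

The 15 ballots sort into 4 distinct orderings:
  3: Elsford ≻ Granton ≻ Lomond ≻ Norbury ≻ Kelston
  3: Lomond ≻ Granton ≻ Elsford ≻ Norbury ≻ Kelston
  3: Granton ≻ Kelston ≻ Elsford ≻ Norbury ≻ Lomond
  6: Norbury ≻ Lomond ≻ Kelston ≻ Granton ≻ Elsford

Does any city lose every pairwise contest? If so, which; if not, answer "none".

none

Head-to-head results (15 organisers):
Lomond vs Norbury: 6 to 9, Norbury.
Lomond vs Granton: Lomond, 9–6.
Lomond–Elsford: Lomond 9–6.
Lomond vs Kelston: Lomond wins 12–3.
Norbury–Granton: Granton 9–6.
Norbury vs Elsford: Norbury is ranked higher on 6 ballots, Elsford on 9. Elsford wins 9–6.
Norbury vs Kelston: 3+3+6 = 12 for Norbury, 3 for Kelston — Norbury by 12–3.
Granton vs Elsford: Granton preferred on 3+3+6 = 12 ballots; Granton wins 12–3.
Granton vs Kelston: Granton wins 9–6.
Elsford–Kelston: Kelston 9–6.
Every city wins at least one matchup (Lomond beats Granton; Norbury beats Lomond; Granton beats Norbury; Elsford beats Norbury; Kelston beats Elsford), so there is no Condorcet loser.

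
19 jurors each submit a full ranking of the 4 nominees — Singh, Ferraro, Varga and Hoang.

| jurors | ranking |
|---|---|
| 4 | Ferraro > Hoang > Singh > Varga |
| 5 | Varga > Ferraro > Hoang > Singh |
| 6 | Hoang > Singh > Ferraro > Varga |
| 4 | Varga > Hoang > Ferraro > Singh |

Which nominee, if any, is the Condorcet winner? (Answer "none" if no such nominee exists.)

Head-to-head results (19 jurors):
Singh vs Ferraro: Singh preferred on 6 ballots; Ferraro wins 13–6.
Singh vs Varga: Singh is ranked higher on 4+6 = 10 ballots, Varga on 9. Singh wins 10–9.
Singh vs Hoang: Singh preferred on 0 ballots; Hoang wins 19–0.
Ferraro vs Varga: 10 to 9, Ferraro.
Ferraro vs Hoang: 4+5 = 9 for Ferraro, 10 for Hoang — Hoang by 10–9.
Varga vs Hoang: Varga is ranked higher on 5+4 = 9 ballots, Hoang on 10. Hoang wins 10–9.
Only Hoang has no losses; Hoang is the Condorcet winner.

Hoang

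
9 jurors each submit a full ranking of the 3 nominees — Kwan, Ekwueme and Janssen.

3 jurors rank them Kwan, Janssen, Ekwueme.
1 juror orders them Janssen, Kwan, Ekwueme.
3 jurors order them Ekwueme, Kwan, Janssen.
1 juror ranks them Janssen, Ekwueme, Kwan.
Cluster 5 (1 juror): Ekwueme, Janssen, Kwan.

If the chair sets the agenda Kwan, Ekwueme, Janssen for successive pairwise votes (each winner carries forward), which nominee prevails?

Round 1: Kwan vs Ekwueme — 4–5, Ekwueme advances.
Round 2: Ekwueme vs Janssen — 4–5, Janssen advances.
Janssen survives the agenda.

Janssen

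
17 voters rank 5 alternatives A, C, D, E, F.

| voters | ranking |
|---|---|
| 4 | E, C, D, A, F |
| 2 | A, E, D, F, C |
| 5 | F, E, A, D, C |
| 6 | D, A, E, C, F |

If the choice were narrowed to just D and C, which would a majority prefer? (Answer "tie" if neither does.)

Ballots ranking D above C: 2 + 5 + 6 = 13.
Ballots ranking C above D: 17 − 13 = 4.
D wins the head-to-head 13–4.

D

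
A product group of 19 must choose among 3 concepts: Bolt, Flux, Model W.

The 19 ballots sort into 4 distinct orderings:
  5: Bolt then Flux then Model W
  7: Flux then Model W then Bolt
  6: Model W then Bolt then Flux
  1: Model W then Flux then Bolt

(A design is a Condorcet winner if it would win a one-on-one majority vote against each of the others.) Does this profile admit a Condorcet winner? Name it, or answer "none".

none

Check each pair by majority over 19 ballots:
Bolt–Flux: Bolt 11–8.
Bolt–Model W: Model W 14–5.
Flux vs Model W: Flux wins 12–7.
No design is unbeaten: Bolt loses to Model W; Flux loses to Bolt; Model W loses to Flux. In particular Bolt > Flux > Model W > Bolt is a majority cycle — no Condorcet winner exists.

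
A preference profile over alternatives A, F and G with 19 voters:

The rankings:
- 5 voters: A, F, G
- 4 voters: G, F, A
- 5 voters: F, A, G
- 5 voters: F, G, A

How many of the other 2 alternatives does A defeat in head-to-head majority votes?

1

A against each rival (19 voters):
A vs F: 5 for A, 14 for F — F by 14–5.
A–G: A 10–9.
A beats G; loses to F — 1 pairwise win.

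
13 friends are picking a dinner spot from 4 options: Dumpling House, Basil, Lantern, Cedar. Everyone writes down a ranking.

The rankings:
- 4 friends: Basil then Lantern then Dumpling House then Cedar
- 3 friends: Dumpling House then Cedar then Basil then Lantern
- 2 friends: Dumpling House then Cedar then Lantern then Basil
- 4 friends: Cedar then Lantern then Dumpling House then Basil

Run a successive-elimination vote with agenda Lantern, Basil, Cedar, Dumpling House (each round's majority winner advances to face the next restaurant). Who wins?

Dumpling House

Round 1: Lantern vs Basil — 6–7, Basil advances.
Round 2: Basil vs Cedar — 4–9, Cedar advances.
Round 3: Cedar vs Dumpling House — 4–9, Dumpling House advances.
The agenda winner is Dumpling House.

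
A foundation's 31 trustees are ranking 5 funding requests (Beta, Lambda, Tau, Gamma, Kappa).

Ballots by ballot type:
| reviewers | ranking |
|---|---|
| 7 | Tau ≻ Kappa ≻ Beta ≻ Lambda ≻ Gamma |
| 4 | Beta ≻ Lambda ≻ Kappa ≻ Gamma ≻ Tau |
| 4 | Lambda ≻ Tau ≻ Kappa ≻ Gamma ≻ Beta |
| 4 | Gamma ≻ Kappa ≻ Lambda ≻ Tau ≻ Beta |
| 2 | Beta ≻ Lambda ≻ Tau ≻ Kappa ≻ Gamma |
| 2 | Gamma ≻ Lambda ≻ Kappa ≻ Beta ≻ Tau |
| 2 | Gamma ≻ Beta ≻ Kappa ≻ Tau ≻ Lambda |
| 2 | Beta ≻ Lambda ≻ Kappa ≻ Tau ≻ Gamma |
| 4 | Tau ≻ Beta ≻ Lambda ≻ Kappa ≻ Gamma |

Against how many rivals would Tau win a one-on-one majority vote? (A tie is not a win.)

3

Tau against each rival (31 reviewers):
Tau–Beta: Tau 19–12.
Tau–Lambda: Lambda 18–13.
Tau–Gamma: Tau 19–12.
Tau vs Kappa: Tau, 17–14.
Tau beats Beta, Gamma, Kappa; loses to Lambda — 3 pairwise wins.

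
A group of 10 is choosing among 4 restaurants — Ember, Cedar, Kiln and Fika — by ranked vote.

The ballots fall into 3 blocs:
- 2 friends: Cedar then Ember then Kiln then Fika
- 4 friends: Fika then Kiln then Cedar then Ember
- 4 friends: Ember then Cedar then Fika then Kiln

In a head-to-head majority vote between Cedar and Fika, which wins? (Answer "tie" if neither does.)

Ballots ranking Cedar above Fika: 2 + 4 = 6.
Ballots ranking Fika above Cedar: 10 − 6 = 4.
Cedar wins the head-to-head 6–4.

Cedar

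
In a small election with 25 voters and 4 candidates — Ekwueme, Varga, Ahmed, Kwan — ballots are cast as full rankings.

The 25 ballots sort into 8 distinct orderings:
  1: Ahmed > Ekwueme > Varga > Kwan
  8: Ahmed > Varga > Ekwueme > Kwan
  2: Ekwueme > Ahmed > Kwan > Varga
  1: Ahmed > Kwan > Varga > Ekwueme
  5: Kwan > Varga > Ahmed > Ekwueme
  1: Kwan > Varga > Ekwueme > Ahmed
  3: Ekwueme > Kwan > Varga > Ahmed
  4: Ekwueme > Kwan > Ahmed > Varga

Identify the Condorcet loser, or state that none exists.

Head-to-head results (25 voters):
Ekwueme–Varga: Varga 15–10.
Ekwueme vs Ahmed: Ekwueme preferred on 2+1+3+4 = 10 ballots; Ahmed wins 15–10.
Ekwueme vs Kwan: Ekwueme, 18–7.
Varga vs Ahmed: 5+1+3 = 9 for Varga, 16 for Ahmed — Ahmed by 16–9.
Varga–Kwan: Kwan 16–9.
Ahmed vs Kwan: Ahmed is ranked higher on 1+8+2+1 = 12 ballots, Kwan on 13. Kwan wins 13–12.
Every candidate wins at least one matchup (Ekwueme beats Kwan; Varga beats Ekwueme; Ahmed beats Ekwueme; Kwan beats Varga), so there is no Condorcet loser.

none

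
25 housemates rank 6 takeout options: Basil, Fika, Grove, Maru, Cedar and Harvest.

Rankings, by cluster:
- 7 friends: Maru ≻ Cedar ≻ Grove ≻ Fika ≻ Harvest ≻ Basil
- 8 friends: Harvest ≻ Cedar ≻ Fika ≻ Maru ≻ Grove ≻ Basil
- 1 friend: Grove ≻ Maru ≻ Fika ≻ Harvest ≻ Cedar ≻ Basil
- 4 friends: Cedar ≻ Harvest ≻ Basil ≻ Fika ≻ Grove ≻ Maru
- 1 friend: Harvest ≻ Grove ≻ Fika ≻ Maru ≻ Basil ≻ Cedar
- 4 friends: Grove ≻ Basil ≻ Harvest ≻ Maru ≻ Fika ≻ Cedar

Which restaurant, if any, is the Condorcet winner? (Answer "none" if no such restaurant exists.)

Pairwise majorities:
Basil–Fika: Fika 17–8.
Basil–Grove: Grove 21–4.
Basil vs Maru: Basil is ranked higher on 4+4 = 8 ballots, Maru on 17. Maru wins 17–8.
Basil–Cedar: Cedar 20–5.
Basil vs Harvest: Harvest wins 21–4.
Fika vs Grove: Grove wins 13–12.
Fika vs Maru: 8+4+1 = 13 for Fika, 12 for Maru — Fika by 13–12.
Fika–Cedar: Cedar 19–6.
Fika–Harvest: Harvest 17–8.
Grove vs Maru: Maru, 15–10.
Grove vs Cedar: Cedar, 19–6.
Grove vs Harvest: 7+1+4 = 12 for Grove, 13 for Harvest — Harvest by 13–12.
Maru vs Cedar: Maru preferred on 7+1+1+4 = 13 ballots; Maru wins 13–12.
Maru vs Harvest: Maru is ranked higher on 7+1 = 8 ballots, Harvest on 17. Harvest wins 17–8.
Cedar–Harvest: Harvest 14–11.
Harvest wins every pairwise contest, so Harvest is the Condorcet winner.

Harvest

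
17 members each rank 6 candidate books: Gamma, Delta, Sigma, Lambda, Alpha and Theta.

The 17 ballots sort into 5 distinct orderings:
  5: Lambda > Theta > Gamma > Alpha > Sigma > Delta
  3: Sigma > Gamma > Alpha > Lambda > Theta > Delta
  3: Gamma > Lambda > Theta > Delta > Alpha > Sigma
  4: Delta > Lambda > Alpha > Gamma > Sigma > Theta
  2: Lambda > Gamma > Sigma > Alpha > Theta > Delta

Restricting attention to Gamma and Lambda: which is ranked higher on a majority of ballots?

Ballots ranking Gamma above Lambda: 3 + 3 = 6.
Ballots ranking Lambda above Gamma: 17 − 6 = 11.
Lambda wins the head-to-head 11–6.

Lambda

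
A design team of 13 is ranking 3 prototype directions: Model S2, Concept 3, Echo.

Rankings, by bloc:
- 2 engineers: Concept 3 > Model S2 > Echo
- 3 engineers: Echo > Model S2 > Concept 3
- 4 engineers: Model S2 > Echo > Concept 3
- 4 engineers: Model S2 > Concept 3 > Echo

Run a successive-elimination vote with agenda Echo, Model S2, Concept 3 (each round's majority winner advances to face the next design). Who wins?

Round 1: Echo vs Model S2 — 3–10, Model S2 advances.
Round 2: Model S2 vs Concept 3 — 11–2, Model S2 advances.
Model S2 survives the agenda.

Model S2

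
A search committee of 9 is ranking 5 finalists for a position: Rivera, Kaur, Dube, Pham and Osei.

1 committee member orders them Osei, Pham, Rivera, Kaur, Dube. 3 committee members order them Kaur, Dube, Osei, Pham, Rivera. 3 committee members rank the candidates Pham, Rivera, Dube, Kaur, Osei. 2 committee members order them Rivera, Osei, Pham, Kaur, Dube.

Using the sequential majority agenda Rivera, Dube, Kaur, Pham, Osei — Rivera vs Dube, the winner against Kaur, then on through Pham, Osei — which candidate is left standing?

Osei

Round 1: Rivera vs Dube — 6–3, Rivera advances.
Round 2: Rivera vs Kaur — 6–3, Rivera advances.
Round 3: Rivera vs Pham — 2–7, Pham advances.
Round 4: Pham vs Osei — 3–6, Osei advances.
The agenda winner is Osei.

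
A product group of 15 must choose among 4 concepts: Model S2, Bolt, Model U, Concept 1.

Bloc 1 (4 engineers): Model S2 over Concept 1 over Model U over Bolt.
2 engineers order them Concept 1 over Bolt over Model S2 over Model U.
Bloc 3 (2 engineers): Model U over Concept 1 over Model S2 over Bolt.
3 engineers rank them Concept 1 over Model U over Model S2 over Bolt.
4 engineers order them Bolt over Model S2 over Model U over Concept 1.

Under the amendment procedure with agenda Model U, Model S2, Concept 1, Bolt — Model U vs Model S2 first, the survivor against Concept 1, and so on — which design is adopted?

Round 1: Model U vs Model S2 — 5–10, Model S2 advances.
Round 2: Model S2 vs Concept 1 — 8–7, Model S2 advances.
Round 3: Model S2 vs Bolt — 9–6, Model S2 advances.
The agenda winner is Model S2.

Model S2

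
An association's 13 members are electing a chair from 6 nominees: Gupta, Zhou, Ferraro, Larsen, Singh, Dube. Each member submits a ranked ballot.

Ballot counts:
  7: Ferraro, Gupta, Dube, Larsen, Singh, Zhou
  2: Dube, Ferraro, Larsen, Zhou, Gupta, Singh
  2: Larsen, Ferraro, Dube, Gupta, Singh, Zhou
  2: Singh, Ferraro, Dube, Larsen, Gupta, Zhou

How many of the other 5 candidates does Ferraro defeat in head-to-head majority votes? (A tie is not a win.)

Ferraro against each rival (13 voters):
Ferraro vs Gupta: 7+2+2+2 = 13 for Ferraro, 0 for Gupta — Ferraro by 13–0.
Ferraro vs Zhou: Ferraro preferred on 7+2+2+2 = 13 ballots; Ferraro wins 13–0.
Ferraro–Larsen: Ferraro 11–2.
Ferraro vs Singh: 7+2+2 = 11 for Ferraro, 2 for Singh — Ferraro by 11–2.
Ferraro vs Dube: Ferraro preferred on 7+2+2 = 11 ballots; Ferraro wins 11–2.
Ferraro beats Gupta, Zhou, Larsen, Singh, Dube — 5 pairwise wins.

5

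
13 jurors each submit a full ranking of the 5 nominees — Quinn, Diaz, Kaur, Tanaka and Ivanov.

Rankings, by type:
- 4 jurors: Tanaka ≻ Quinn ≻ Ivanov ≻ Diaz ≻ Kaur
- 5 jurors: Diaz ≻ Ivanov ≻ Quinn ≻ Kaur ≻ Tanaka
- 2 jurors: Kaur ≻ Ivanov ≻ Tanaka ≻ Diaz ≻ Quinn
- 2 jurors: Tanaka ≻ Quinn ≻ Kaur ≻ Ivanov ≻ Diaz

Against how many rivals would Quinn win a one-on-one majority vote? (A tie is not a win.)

1

Quinn against each rival (13 jurors):
Quinn vs Diaz: Quinn preferred on 4+2 = 6 ballots; Diaz wins 7–6.
Quinn vs Kaur: Quinn wins 11–2.
Quinn vs Tanaka: Tanaka, 8–5.
Quinn vs Ivanov: 4+2 = 6 for Quinn, 7 for Ivanov — Ivanov by 7–6.
Quinn beats Kaur; loses to Diaz, Tanaka, Ivanov — 1 pairwise win.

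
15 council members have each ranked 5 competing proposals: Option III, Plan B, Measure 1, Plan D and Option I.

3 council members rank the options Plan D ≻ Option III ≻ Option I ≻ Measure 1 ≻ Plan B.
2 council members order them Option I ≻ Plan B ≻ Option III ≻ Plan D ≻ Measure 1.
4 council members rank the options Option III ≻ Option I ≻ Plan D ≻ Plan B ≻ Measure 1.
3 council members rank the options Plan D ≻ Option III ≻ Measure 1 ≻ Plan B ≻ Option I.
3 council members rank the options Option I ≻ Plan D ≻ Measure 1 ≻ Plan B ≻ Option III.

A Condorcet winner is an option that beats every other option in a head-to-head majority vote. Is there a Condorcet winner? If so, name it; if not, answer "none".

none

Pairwise majorities:
Option III vs Plan B: Option III is ranked higher on 3+4+3 = 10 ballots, Plan B on 5. Option III wins 10–5.
Option III vs Measure 1: 12 to 3, Option III.
Option III vs Plan D: 2+4 = 6 for Option III, 9 for Plan D — Plan D by 9–6.
Option III vs Option I: Option III is ranked higher on 3+4+3 = 10 ballots, Option I on 5. Option III wins 10–5.
Plan B vs Measure 1: 6 to 9, Measure 1.
Plan B vs Plan D: Plan B preferred on 2 ballots; Plan D wins 13–2.
Plan B vs Option I: Plan B preferred on 3 ballots; Option I wins 12–3.
Measure 1 vs Plan D: Measure 1 preferred on 0 ballots; Plan D wins 15–0.
Measure 1 vs Option I: Measure 1 is ranked higher on 3 ballots, Option I on 12. Option I wins 12–3.
Plan D vs Option I: Plan D preferred on 3+3 = 6 ballots; Option I wins 9–6.
Each option drops at least one matchup (Option III loses to Plan D; Plan B loses to Option III; Measure 1 loses to Option III; Plan D loses to Option I; Option I loses to Option III); the cycle Option III beats Option I beats Plan D beats Option III rules out a Condorcet winner.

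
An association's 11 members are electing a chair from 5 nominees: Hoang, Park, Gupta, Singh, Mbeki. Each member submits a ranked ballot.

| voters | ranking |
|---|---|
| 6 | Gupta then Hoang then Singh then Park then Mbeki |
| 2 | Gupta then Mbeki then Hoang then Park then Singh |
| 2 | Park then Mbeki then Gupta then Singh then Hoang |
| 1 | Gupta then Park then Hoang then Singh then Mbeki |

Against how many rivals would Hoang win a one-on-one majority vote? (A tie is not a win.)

Hoang against each rival (11 voters):
Hoang–Park: Hoang 8–3.
Hoang vs Gupta: Gupta wins 11–0.
Hoang vs Singh: 6+2+1 = 9 for Hoang, 2 for Singh — Hoang by 9–2.
Hoang vs Mbeki: Hoang, 7–4.
Hoang beats Park, Singh, Mbeki; loses to Gupta — 3 pairwise wins.

3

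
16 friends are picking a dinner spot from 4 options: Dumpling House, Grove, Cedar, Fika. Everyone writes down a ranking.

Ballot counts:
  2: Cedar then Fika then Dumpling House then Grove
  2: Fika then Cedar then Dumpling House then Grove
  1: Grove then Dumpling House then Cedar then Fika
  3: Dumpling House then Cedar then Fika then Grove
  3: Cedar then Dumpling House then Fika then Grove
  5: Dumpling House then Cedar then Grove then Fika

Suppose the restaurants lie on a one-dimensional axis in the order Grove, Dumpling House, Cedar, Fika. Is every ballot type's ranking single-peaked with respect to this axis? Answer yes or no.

Axis positions: Grove=1, Dumpling House=2, Cedar=3, Fika=4.
Ballot type 1 (peak Cedar at position 3): ranking walks positions 3-4-2-1, expanding outward from the peak — single-peaked.
Ballot type 2 (peak Fika at position 4): ranking walks positions 4-3-2-1, expanding outward from the peak — single-peaked.
Ballot type 3 (peak Grove at position 1): ranking walks positions 1-2-3-4, expanding outward from the peak — single-peaked.
Ballot type 4 (peak Dumpling House at position 2): ranking walks positions 2-3-4-1, expanding outward from the peak — single-peaked.
Ballot type 5 (peak Cedar at position 3): ranking walks positions 3-2-4-1, expanding outward from the peak — single-peaked.
Ballot type 6 (peak Dumpling House at position 2): ranking walks positions 2-3-1-4, expanding outward from the peak — single-peaked.
Every ranking is single-peaked on this axis.

yes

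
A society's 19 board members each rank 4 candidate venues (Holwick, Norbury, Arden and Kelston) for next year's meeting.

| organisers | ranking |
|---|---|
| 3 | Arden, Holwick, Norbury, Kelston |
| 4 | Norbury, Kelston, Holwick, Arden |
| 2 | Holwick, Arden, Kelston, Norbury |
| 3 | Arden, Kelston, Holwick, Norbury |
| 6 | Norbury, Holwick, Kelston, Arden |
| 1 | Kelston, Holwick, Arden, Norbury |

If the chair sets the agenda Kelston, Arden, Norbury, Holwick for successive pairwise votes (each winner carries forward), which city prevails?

Round 1: Kelston vs Arden — 11–8, Kelston advances.
Round 2: Kelston vs Norbury — 6–13, Norbury advances.
Round 3: Norbury vs Holwick — 10–9, Norbury advances.
The agenda winner is Norbury.

Norbury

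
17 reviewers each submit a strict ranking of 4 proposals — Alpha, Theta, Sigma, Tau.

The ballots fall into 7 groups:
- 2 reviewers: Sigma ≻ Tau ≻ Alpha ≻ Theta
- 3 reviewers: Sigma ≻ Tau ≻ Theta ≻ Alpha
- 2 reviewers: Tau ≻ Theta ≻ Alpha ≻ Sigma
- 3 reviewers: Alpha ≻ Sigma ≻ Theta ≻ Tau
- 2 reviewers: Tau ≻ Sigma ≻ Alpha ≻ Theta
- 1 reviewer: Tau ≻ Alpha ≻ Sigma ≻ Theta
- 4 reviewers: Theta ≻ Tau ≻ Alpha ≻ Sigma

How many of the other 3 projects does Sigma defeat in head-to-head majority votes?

Sigma against each rival (17 reviewers):
Sigma vs Alpha: Alpha, 10–7.
Sigma vs Theta: 2+3+3+2+1 = 11 for Sigma, 6 for Theta — Sigma by 11–6.
Sigma vs Tau: Tau, 9–8.
Sigma beats Theta; loses to Alpha, Tau — 1 pairwise win.

1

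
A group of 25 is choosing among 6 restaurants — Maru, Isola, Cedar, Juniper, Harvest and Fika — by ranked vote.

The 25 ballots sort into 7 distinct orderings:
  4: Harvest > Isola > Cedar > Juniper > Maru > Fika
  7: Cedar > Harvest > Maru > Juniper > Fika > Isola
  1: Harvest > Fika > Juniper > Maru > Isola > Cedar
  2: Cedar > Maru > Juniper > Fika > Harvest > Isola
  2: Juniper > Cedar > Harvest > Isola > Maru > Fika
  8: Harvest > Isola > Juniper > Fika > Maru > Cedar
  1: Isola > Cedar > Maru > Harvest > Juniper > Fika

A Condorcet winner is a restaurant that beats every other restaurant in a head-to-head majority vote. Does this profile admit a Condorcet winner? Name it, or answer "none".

Harvest

Check each pair by majority over 25 ballots:
Maru vs Isola: Maru preferred on 7+1+2 = 10 ballots; Isola wins 15–10.
Maru vs Cedar: 1+8 = 9 for Maru, 16 for Cedar — Cedar by 16–9.
Maru vs Juniper: 10 to 15, Juniper.
Maru vs Harvest: 3 to 22, Harvest.
Maru vs Fika: Maru preferred on 4+7+2+2+1 = 16 ballots; Maru wins 16–9.
Isola vs Cedar: Isola is ranked higher on 4+1+8+1 = 14 ballots, Cedar on 11. Isola wins 14–11.
Isola vs Juniper: 13 to 12, Isola.
Isola vs Harvest: Isola preferred on 1 ballot; Harvest wins 24–1.
Isola vs Fika: 15 to 10, Isola.
Cedar vs Juniper: 4+7+2+1 = 14 for Cedar, 11 for Juniper — Cedar by 14–11.
Cedar vs Harvest: Cedar is ranked higher on 7+2+2+1 = 12 ballots, Harvest on 13. Harvest wins 13–12.
Cedar vs Fika: Cedar is ranked higher on 4+7+2+2+1 = 16 ballots, Fika on 9. Cedar wins 16–9.
Juniper vs Harvest: 2+2 = 4 for Juniper, 21 for Harvest — Harvest by 21–4.
Juniper vs Fika: Juniper is ranked higher on 4+7+2+2+8+1 = 24 ballots, Fika on 1. Juniper wins 24–1.
Harvest vs Fika: 23 to 2, Harvest.
Only Harvest has no losses; Harvest is the Condorcet winner.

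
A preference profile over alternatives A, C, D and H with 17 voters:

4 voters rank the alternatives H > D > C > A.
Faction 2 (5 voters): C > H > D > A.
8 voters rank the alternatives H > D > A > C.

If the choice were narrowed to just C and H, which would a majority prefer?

Ballots ranking C above H: 5.
Ballots ranking H above C: 17 − 5 = 12.
H wins the head-to-head 12–5.

H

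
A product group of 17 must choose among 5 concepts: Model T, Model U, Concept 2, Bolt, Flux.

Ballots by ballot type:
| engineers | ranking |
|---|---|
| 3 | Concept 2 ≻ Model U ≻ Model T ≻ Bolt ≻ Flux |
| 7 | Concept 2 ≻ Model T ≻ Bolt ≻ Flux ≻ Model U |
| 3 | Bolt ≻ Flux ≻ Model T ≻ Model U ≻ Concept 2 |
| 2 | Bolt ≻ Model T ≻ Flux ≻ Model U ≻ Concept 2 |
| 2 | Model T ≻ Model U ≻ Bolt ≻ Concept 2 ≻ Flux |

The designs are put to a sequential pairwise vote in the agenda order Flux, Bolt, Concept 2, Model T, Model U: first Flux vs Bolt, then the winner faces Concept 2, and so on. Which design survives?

Concept 2

Round 1: Flux vs Bolt — 0–17, Bolt advances.
Round 2: Bolt vs Concept 2 — 7–10, Concept 2 advances.
Round 3: Concept 2 vs Model T — 10–7, Concept 2 advances.
Round 4: Concept 2 vs Model U — 10–7, Concept 2 advances.
The agenda winner is Concept 2.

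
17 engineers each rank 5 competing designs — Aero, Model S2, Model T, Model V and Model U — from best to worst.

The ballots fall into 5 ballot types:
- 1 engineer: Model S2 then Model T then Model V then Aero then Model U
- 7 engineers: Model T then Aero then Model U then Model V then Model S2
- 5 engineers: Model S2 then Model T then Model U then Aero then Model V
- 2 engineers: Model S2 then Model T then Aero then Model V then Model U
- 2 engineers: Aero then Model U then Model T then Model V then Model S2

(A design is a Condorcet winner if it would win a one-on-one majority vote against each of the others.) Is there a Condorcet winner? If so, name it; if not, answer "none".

Model T

Check each pair by majority over 17 ballots:
Aero vs Model S2: Aero wins 9–8.
Aero–Model T: Model T 15–2.
Aero vs Model V: Aero wins 16–1.
Aero–Model U: Aero 12–5.
Model S2–Model T: Model T 9–8.
Model S2 vs Model V: Model V, 9–8.
Model S2 vs Model U: Model U wins 9–8.
Model T–Model V: Model T 17–0.
Model T–Model U: Model T 15–2.
Model V vs Model U: Model U, 14–3.
Model T wins every pairwise contest, so Model T is the Condorcet winner.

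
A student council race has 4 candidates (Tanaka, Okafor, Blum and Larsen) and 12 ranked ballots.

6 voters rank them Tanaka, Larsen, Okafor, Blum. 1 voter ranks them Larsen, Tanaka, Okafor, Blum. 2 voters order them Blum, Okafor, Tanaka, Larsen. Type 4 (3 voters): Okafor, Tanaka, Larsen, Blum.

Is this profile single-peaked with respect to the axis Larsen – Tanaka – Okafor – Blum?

yes

Axis positions: Larsen=1, Tanaka=2, Okafor=3, Blum=4.
Type 1 (peak Tanaka at position 2): ranking walks positions 2-1-3-4, expanding outward from the peak — single-peaked.
Type 2 (peak Larsen at position 1): ranking walks positions 1-2-3-4, expanding outward from the peak — single-peaked.
Type 3 (peak Blum at position 4): ranking walks positions 4-3-2-1, expanding outward from the peak — single-peaked.
Type 4 (peak Okafor at position 3): ranking walks positions 3-2-1-4, expanding outward from the peak — single-peaked.
Every ranking is single-peaked on this axis.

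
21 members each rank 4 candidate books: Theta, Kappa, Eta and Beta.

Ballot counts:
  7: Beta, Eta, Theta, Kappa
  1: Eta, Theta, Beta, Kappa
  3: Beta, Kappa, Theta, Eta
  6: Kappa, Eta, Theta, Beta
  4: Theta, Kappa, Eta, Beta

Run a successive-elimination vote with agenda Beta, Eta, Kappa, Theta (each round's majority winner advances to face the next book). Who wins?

Round 1: Beta vs Eta — 10–11, Eta advances.
Round 2: Eta vs Kappa — 8–13, Kappa advances.
Round 3: Kappa vs Theta — 9–12, Theta advances.
Theta survives the agenda.

Theta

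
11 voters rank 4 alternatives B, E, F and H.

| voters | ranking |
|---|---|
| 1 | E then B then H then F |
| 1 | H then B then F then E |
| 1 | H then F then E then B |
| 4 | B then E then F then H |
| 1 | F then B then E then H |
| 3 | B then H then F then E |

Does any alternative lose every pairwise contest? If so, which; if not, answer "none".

none

Pairwise majorities:
B vs E: B is ranked higher on 1+4+1+3 = 9 ballots, E on 2. B wins 9–2.
B vs F: B preferred on 1+1+4+3 = 9 ballots; B wins 9–2.
B–H: B 9–2.
E vs F: F wins 6–5.
E vs H: 1+4+1 = 6 for E, 5 for H — E by 6–5.
F vs H: 5 to 6, H.
Every alternative wins at least one matchup (B beats E; E beats H; F beats E; H beats F), so there is no Condorcet loser.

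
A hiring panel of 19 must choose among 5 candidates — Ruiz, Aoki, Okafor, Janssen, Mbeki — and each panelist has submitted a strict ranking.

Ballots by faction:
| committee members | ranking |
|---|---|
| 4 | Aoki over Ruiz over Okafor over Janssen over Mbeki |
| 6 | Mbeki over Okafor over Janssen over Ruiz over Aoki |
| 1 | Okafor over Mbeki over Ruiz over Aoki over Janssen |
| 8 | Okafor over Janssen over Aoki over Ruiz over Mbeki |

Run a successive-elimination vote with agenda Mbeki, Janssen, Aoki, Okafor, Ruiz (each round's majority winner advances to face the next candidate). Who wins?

Round 1: Mbeki vs Janssen — 7–12, Janssen advances.
Round 2: Janssen vs Aoki — 14–5, Janssen advances.
Round 3: Janssen vs Okafor — 0–19, Okafor advances.
Round 4: Okafor vs Ruiz — 15–4, Okafor advances.
Okafor survives the agenda.

Okafor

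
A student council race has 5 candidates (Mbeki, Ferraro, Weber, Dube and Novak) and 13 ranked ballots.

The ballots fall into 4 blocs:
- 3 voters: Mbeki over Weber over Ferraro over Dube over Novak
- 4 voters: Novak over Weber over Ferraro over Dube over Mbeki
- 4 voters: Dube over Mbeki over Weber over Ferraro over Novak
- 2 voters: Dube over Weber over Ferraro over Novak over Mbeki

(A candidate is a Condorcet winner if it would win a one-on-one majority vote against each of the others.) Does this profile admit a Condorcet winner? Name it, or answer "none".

none

Pairwise majorities:
Mbeki vs Ferraro: Mbeki is ranked higher on 3+4 = 7 ballots, Ferraro on 6. Mbeki wins 7–6.
Mbeki vs Weber: Mbeki, 7–6.
Mbeki vs Dube: Dube wins 10–3.
Mbeki–Novak: Mbeki 7–6.
Ferraro vs Weber: 0 for Ferraro, 13 for Weber — Weber by 13–0.
Ferraro vs Dube: 3+4 = 7 for Ferraro, 6 for Dube — Ferraro by 7–6.
Ferraro vs Novak: Ferraro is ranked higher on 3+4+2 = 9 ballots, Novak on 4. Ferraro wins 9–4.
Weber vs Dube: 7 to 6, Weber.
Weber vs Novak: 9 to 4, Weber.
Dube vs Novak: 3+4+2 = 9 for Dube, 4 for Novak — Dube by 9–4.
Every candidate loses at least once (Mbeki loses to Dube; Ferraro loses to Mbeki; Weber loses to Mbeki; Dube loses to Ferraro; Novak loses to Mbeki). The majority relation contains the cycle Mbeki beats Ferraro beats Dube beats Mbeki, so there is no Condorcet winner.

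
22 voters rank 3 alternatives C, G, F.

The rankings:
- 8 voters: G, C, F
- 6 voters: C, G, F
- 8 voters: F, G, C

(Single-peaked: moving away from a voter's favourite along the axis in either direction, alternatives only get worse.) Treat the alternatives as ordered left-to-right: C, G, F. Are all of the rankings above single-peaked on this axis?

yes

Axis positions: C=1, G=2, F=3.
Type 1 (peak G at position 2): ranking walks positions 2-1-3, expanding outward from the peak — single-peaked.
Type 2 (peak C at position 1): ranking walks positions 1-2-3, expanding outward from the peak — single-peaked.
Type 3 (peak F at position 3): ranking walks positions 3-2-1, expanding outward from the peak — single-peaked.
Every ranking is single-peaked on this axis.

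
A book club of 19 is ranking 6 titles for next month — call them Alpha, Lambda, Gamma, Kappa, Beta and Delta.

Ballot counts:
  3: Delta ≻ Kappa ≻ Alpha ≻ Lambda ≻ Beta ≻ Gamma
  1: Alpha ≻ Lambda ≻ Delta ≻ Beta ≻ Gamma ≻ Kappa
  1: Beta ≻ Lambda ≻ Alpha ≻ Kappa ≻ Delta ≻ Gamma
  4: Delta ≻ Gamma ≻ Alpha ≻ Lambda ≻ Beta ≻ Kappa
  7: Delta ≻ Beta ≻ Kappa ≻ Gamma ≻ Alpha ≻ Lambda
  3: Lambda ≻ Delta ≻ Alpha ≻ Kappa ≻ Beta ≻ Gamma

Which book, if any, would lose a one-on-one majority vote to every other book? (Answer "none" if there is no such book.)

Pairwise majorities:
Alpha vs Lambda: Alpha, 15–4.
Alpha vs Gamma: 3+1+1+3 = 8 for Alpha, 11 for Gamma — Gamma by 11–8.
Alpha vs Kappa: 9 to 10, Kappa.
Alpha vs Beta: Alpha preferred on 3+1+4+3 = 11 ballots; Alpha wins 11–8.
Alpha vs Delta: Alpha is ranked higher on 1+1 = 2 ballots, Delta on 17. Delta wins 17–2.
Lambda vs Gamma: 8 to 11, Gamma.
Lambda vs Kappa: 9 to 10, Kappa.
Lambda vs Beta: Lambda is ranked higher on 3+1+4+3 = 11 ballots, Beta on 8. Lambda wins 11–8.
Lambda vs Delta: Delta wins 14–5.
Gamma vs Kappa: Gamma is ranked higher on 1+4 = 5 ballots, Kappa on 14. Kappa wins 14–5.
Gamma vs Beta: Beta, 15–4.
Gamma vs Delta: Delta wins 19–0.
Kappa vs Beta: Kappa is ranked higher on 3+3 = 6 ballots, Beta on 13. Beta wins 13–6.
Kappa–Delta: Delta 18–1.
Beta vs Delta: Delta, 18–1.
No book is winless: Alpha beats Lambda; Lambda beats Beta; Gamma beats Alpha; Kappa beats Alpha; Beta beats Gamma; Delta beats Alpha. There is no Condorcet loser.

none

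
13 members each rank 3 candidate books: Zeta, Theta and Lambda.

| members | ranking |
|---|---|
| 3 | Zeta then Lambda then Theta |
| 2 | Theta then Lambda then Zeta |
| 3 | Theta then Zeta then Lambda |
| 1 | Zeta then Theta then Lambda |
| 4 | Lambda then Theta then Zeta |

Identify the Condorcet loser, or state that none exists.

none

Pairwise majorities:
Zeta vs Theta: Theta wins 9–4.
Zeta vs Lambda: 3+3+1 = 7 for Zeta, 6 for Lambda — Zeta by 7–6.
Theta vs Lambda: Theta preferred on 2+3+1 = 6 ballots; Lambda wins 7–6.
Each book has at least one pairwise win (Zeta beats Lambda; Theta beats Zeta; Lambda beats Theta) — no Condorcet loser.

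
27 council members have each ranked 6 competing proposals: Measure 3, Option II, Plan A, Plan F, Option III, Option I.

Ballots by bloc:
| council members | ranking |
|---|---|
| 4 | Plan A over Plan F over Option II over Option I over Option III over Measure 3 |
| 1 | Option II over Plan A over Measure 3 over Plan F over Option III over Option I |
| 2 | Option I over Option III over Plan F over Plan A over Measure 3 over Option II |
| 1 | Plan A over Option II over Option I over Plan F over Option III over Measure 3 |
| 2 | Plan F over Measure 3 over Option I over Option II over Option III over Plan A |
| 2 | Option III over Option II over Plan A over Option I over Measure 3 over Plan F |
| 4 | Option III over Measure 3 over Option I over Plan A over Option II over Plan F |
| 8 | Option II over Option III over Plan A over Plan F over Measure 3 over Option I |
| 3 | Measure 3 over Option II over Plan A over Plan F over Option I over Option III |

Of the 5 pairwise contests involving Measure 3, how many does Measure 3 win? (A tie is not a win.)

1

Measure 3 against each rival (27 council members):
Measure 3–Option II: Option II 16–11.
Measure 3 vs Plan A: 9 to 18, Plan A.
Measure 3 vs Plan F: Plan F wins 17–10.
Measure 3 vs Option III: Option III, 21–6.
Measure 3 vs Option I: Measure 3 wins 18–9.
Measure 3 beats Option I; loses to Option II, Plan A, Plan F, Option III — 1 pairwise win.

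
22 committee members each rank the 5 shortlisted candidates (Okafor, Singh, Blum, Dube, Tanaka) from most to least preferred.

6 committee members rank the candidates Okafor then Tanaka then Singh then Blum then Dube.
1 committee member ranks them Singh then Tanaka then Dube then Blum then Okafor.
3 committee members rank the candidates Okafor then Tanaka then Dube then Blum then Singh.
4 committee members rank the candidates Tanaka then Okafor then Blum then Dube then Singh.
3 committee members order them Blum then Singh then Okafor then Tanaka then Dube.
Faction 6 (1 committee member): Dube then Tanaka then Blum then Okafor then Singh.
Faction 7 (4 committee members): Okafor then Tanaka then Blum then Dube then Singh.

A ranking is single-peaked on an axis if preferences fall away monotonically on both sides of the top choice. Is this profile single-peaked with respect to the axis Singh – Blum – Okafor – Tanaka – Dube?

no

Axis positions: Singh=1, Blum=2, Okafor=3, Tanaka=4, Dube=5.
Faction 1: ranking walks positions 3-4-1-2-5; Singh is ranked above Blum even though Blum lies between Singh and the peak Okafor on the axis — preferences dip and rise again. Not single-peaked.
Faction 2: ranking walks positions 1-4-5-2-3; Tanaka is ranked above Blum even though Blum lies between Tanaka and the peak Singh on the axis — preferences dip and rise again. Not single-peaked.
Faction 3 (peak Okafor at position 3): ranking walks positions 3-4-5-2-1, expanding outward from the peak — single-peaked.
Faction 4 (peak Tanaka at position 4): ranking walks positions 4-3-2-5-1, expanding outward from the peak — single-peaked.
Faction 5 (peak Blum at position 2): ranking walks positions 2-1-3-4-5, expanding outward from the peak — single-peaked.
Faction 6: ranking walks positions 5-4-2-3-1; Blum is ranked above Okafor even though Okafor lies between Blum and the peak Dube on the axis — preferences dip and rise again. Not single-peaked.
Faction 7 (peak Okafor at position 3): ranking walks positions 3-4-2-5-1, expanding outward from the peak — single-peaked.
Faction 1 violates single-peakedness, so the profile is not single-peaked on this axis.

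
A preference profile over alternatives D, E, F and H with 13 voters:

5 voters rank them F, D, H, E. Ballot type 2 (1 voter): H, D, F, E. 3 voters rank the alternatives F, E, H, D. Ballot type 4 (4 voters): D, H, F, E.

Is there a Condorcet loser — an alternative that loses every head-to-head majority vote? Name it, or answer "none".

E

Head-to-head results (13 voters):
D vs E: D, 10–3.
D vs F: D is ranked higher on 1+4 = 5 ballots, F on 8. F wins 8–5.
D vs H: D, 9–4.
E–F: F 13–0.
E vs H: 3 for E, 10 for H — H by 10–3.
F vs H: F wins 8–5.
Only E has no wins; E is the Condorcet loser.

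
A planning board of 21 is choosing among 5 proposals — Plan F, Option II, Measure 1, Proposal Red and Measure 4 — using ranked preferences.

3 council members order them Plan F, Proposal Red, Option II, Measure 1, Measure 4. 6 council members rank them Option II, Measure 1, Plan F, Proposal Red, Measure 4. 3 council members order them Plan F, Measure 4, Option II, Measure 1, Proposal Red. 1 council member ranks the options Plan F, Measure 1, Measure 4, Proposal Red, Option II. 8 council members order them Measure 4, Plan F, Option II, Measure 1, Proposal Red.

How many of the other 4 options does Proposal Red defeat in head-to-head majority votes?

0

Proposal Red against each rival (21 council members):
Proposal Red vs Plan F: 0 for Proposal Red, 21 for Plan F — Plan F by 21–0.
Proposal Red vs Option II: Option II wins 17–4.
Proposal Red vs Measure 1: Proposal Red is ranked higher on 3 ballots, Measure 1 on 18. Measure 1 wins 18–3.
Proposal Red–Measure 4: Measure 4 12–9.
Proposal Red beats no one; loses to Plan F, Option II, Measure 1, Measure 4 — 0 pairwise wins.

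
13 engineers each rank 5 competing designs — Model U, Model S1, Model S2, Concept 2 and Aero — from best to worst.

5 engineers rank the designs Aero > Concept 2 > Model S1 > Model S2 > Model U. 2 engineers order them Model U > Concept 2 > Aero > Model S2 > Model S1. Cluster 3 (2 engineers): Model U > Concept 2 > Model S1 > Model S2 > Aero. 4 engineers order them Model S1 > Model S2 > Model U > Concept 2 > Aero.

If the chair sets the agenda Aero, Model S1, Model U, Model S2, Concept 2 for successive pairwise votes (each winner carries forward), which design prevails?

Concept 2

Round 1: Aero vs Model S1 — 7–6, Aero advances.
Round 2: Aero vs Model U — 5–8, Model U advances.
Round 3: Model U vs Model S2 — 4–9, Model S2 advances.
Round 4: Model S2 vs Concept 2 — 4–9, Concept 2 advances.
Concept 2 survives the agenda.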